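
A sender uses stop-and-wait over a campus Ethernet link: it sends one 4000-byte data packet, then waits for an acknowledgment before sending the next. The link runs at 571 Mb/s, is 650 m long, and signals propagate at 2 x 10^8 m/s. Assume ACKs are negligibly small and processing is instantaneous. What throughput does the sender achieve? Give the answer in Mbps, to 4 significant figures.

t_tx = L/R = 32000/571000000 = 5.6042e-05 s.
t_prop = 650/200000000 = 3.25e-06 s; RTT = 6.5e-06 s.
Cycle = t_tx + RTT = 6.2542e-05 s.
Throughput = L / cycle = 32000 / 6.2542e-05 = 511.7 Mbps.

511.7 Mbps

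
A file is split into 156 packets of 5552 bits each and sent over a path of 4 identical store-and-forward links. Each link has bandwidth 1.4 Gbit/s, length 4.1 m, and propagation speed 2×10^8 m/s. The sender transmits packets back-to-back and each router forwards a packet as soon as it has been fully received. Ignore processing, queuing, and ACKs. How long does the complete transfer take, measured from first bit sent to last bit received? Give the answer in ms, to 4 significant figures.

Per-hop transmission t_tx = L/R = 5552/1400000000 = 0.00396571 ms.
Per-hop propagation t_prop = 4.1/200000000 = 2.05e-05 ms.
Pipeline fill: first packet needs 4·t_tx to clear all hops; remaining 155 packets each add one t_tx.
Total = (4+156-1)·t_tx + 4·t_prop = 159·0.00396571 + 4·2.05e-05 = 0.6306 ms.

0.6306 ms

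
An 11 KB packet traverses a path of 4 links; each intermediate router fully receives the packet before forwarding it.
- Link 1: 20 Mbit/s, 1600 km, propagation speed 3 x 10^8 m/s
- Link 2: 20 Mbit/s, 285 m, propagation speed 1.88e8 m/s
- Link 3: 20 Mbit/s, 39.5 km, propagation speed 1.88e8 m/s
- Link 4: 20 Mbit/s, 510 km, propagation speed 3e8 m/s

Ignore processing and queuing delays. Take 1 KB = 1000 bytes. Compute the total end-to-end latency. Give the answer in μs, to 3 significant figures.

24800 μs

L = 88000 bits.
Transmission delay per hop = L/R = 88000/20000000 = 4400 μs; 4 hops → 17600 μs.
Propagation delays (d/s per hop): 5333.33, 1.51596, 210.106, 1700 μs; sum = 7244.96 μs.
End-to-end = 24800 μs.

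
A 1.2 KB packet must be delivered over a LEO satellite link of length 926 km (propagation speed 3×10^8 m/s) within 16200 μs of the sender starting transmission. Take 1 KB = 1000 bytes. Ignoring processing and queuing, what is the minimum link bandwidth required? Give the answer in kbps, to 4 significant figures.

L = 9600 bits.
Propagation delay = 926000 / 300000000 = 3086.67 μs.
Transmission budget = 16200 − 3086.67 = 13113.3 μs.
R ≥ L / t_tx = 9600 bits / 0.0131133 s = 732.1 kbps.

732.1 kbps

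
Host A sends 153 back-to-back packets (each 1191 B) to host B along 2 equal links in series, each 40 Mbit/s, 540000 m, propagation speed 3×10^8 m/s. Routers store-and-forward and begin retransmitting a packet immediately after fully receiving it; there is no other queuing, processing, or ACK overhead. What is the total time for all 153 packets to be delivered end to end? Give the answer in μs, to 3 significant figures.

40300 μs

Per-hop transmission t_tx = L/R = 9528/40000000 = 238.2 μs.
Per-hop propagation t_prop = 540000/300000000 = 1800 μs.
Pipeline fill: first packet needs 2·t_tx to clear all hops; remaining 152 packets each add one t_tx.
Total = (2+153-1)·t_tx + 2·t_prop = 154·238.2 + 2·1800 = 40300 μs.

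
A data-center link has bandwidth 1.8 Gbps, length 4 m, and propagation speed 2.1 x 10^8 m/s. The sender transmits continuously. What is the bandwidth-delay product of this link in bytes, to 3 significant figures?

Propagation delay = 4 / 210000000 = 1.90476e-08 s.
BDP = R × t_prop = 1800000000 × 1.90476e-08 = 34.2857 bits.
In bytes: 34.2857/8 = 4.29 bytes.

4.29 bytes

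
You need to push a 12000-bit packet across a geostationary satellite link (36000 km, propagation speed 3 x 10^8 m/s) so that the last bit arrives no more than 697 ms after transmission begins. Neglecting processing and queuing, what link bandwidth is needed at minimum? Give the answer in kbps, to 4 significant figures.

20.80 kbps

Propagation delay = 36000000 / 300000000 = 120 ms.
Transmission budget = 697 − 120 = 577 ms.
R ≥ L / t_tx = 12000 bits / 0.577 s = 20.80 kbps.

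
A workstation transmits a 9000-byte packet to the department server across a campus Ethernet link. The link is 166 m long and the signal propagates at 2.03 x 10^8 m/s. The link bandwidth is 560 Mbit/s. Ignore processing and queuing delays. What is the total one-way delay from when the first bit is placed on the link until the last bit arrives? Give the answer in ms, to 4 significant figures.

L = 9000 × 8 = 72000 bits.
Transmission delay = L/R = 72000 / 560000000 = 0.128571 ms.
Propagation delay = d/s = 166 m / 2.03e+08 m/s = 0.000817734 ms.
Total = 0.1294 ms.

0.1294 ms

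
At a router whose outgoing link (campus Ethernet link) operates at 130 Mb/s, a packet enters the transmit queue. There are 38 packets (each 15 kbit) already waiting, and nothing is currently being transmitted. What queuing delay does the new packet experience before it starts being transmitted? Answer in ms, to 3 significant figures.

4.38 ms

Each queued packet: L/R = 15000/130000000 = 0.115385 ms.
38 queued → 4.38462 ms.
Queuing delay = 4.38 ms.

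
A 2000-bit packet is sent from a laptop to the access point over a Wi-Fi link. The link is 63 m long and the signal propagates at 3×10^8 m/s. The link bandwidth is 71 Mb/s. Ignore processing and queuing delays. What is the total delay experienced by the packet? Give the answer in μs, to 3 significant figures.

Transmission delay = L/R = 2000 / 71000000 = 28.169 μs.
Propagation delay = d/s = 63 m / 300000000 m/s = 0.21 μs.
Total = 28.4 μs.

28.4 μs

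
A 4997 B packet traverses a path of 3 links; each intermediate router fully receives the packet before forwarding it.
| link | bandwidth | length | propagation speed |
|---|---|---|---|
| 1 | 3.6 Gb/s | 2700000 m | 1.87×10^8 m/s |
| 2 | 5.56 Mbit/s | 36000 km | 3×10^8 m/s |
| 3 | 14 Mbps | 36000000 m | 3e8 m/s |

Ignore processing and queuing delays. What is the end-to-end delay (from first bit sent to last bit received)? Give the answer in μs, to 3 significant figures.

264000 μs

L = 4997 × 8 = 39976 bits.
Transmission delays (L/R per hop): 11.1044, 7189.93, 2855.43 μs; sum = 10056.5 μs.
Propagation delays (d/s per hop): 14438.5, 120000, 120000 μs; sum = 254439 μs.
End-to-end = 264000 μs.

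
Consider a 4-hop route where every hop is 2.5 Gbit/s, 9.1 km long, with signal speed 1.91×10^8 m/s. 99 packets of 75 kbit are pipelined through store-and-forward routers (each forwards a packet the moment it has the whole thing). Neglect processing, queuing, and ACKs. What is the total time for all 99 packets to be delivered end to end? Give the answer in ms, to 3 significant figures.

Per-hop transmission t_tx = L/R = 75000/2500000000 = 0.03 ms.
Per-hop propagation t_prop = 9100/191000000 = 0.047644 ms.
Pipeline fill: first packet needs 4·t_tx to clear all hops; remaining 98 packets each add one t_tx.
Total = (4+99-1)·t_tx + 4·t_prop = 102·0.03 + 4·0.047644 = 3.25 ms.

3.25 ms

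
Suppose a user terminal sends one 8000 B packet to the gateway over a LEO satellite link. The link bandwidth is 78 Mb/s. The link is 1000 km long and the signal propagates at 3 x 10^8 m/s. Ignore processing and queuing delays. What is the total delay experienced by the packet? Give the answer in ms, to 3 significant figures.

4.15 ms

L = 8000 × 8 = 64000 bits.
Transmission delay = L/R = 64000 / 78000000 = 0.820513 ms.
Propagation delay = d/s = 1000000 m / 300000000 m/s = 3.33333 ms.
Total = 4.15 ms.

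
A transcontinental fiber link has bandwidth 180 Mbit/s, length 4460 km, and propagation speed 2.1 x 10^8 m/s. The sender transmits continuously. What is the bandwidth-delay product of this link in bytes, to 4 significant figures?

477900 bytes

Propagation delay = 4460000 / 210000000 = 0.0212381 s.
BDP = R × t_prop = 180000000 × 0.0212381 = 3822860 bits.
In bytes: 3822860/8 = 477900 bytes.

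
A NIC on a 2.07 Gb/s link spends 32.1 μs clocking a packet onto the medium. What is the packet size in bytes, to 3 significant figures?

8310 bytes

L = R × t_tx = 2.07e+09 b/s × 3.21e-05 s = 66447 bits.
In bytes: 66447 / 8 = 8310 bytes.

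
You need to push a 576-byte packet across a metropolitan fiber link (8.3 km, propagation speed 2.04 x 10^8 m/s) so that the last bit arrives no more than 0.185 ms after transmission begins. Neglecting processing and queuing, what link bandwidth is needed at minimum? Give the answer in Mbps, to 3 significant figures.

31.9 Mbps

L = 4608 bits.
Propagation delay = 8300 / 204000000 = 0.0406863 ms.
Transmission budget = 0.185 − 0.0406863 = 0.144314 ms.
R ≥ L / t_tx = 4608 bits / 0.000144314 s = 31.9 Mbps.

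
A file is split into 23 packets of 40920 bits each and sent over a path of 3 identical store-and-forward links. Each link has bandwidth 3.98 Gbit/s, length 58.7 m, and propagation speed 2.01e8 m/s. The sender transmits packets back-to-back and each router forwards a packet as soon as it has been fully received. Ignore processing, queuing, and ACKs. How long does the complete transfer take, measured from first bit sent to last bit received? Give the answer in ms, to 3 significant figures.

0.258 ms

Per-hop transmission t_tx = L/R = 40920/3980000000 = 0.0102814 ms.
Per-hop propagation t_prop = 58.7/2.01e+08 = 0.00029204 ms.
Pipeline fill: first packet needs 3·t_tx to clear all hops; remaining 22 packets each add one t_tx.
Total = (3+23-1)·t_tx + 3·t_prop = 25·0.0102814 + 3·0.00029204 = 0.258 ms.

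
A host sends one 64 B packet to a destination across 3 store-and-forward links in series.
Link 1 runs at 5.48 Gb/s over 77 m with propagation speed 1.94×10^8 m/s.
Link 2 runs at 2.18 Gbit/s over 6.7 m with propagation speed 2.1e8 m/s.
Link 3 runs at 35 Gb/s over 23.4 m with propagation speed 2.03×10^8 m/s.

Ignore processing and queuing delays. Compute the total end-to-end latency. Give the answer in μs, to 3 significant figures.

L = 64 × 8 = 512 bits.
Transmission delays (L/R per hop): 0.0934307, 0.234862, 0.0146286 μs; sum = 0.342922 μs.
Propagation delays (d/s per hop): 0.396907, 0.0319048, 0.115271 μs; sum = 0.544083 μs.
End-to-end = 0.887 μs.

0.887 μs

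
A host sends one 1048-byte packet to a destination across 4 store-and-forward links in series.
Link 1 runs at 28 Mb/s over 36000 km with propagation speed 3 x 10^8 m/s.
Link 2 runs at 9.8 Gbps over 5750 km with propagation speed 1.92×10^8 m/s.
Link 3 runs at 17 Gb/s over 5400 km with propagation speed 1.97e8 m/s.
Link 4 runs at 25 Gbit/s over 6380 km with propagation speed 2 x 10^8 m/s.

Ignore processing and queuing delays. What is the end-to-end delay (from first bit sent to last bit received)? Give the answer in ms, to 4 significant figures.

209.6 ms

L = 1048 × 8 = 8384 bits.
Transmission delays (L/R per hop): 0.299429, 0.00085551, 0.000493176, 0.00033536 ms; sum = 0.301113 ms.
Propagation delays (d/s per hop): 120, 29.9479, 27.4112, 31.9 ms; sum = 209.259 ms.
End-to-end = 209.6 ms.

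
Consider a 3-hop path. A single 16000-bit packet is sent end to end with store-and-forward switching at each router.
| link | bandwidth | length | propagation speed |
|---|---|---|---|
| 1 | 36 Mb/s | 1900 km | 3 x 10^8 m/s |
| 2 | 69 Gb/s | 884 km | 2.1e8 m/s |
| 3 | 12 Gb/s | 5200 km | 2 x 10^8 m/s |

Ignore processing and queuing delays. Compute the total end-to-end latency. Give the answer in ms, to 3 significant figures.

37.0 ms

Transmission delays (L/R per hop): 0.444444, 0.000231884, 0.00133333 ms; sum = 0.44601 ms.
Propagation delays (d/s per hop): 6.33333, 4.20952, 26 ms; sum = 36.5429 ms.
End-to-end = 37.0 ms.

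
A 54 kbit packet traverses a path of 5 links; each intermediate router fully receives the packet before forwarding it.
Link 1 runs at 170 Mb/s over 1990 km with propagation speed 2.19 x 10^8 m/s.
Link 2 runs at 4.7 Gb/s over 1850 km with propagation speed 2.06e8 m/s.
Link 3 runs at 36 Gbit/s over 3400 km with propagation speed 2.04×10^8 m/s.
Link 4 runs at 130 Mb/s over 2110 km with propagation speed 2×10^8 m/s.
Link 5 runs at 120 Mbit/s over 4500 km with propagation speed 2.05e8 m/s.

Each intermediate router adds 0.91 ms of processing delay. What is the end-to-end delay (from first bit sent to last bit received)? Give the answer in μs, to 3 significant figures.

L = 54000 bits.
Transmission delays (L/R per hop): 317.647, 11.4894, 1.5, 415.385, 450 μs; sum = 1196.02 μs.
Propagation delays (d/s per hop): 9086.76, 8980.58, 16666.7, 10550, 21951.2 μs; sum = 67235.2 μs.
Processing at 4 router(s): 4 × 0.91 ms = 3640 μs.
End-to-end = 72100 μs.

72100 μs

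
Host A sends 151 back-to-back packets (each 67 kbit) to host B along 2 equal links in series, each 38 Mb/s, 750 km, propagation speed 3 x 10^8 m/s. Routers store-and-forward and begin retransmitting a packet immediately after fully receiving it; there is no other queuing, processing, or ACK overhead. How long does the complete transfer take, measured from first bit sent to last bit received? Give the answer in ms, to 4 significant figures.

Per-hop transmission t_tx = L/R = 67000/38000000 = 1.76316 ms.
Per-hop propagation t_prop = 750000/300000000 = 2.5 ms.
Pipeline fill: first packet needs 2·t_tx to clear all hops; remaining 150 packets each add one t_tx.
Total = (2+151-1)·t_tx + 2·t_prop = 152·1.76316 + 2·2.5 = 273.0 ms.

273.0 ms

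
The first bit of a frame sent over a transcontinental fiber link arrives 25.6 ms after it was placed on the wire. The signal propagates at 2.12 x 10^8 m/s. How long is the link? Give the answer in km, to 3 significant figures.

5430 km

d = s × t_prop = 212000000 × 0.0256 = 5430 km.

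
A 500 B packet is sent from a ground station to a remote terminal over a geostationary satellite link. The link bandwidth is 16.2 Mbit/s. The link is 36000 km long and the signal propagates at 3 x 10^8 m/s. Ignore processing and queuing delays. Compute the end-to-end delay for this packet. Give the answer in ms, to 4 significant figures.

L = 500 × 8 = 4000 bits.
Transmission delay = L/R = 4000 / 16200000 = 0.246914 ms.
Propagation delay = d/s = 36000000 m / 300000000 m/s = 120 ms.
Total = 120.2 ms.

120.2 ms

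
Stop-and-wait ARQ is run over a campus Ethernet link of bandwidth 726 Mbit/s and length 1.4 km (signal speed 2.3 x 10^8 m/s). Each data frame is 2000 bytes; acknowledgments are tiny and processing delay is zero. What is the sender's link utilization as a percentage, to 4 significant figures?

t_tx = L/R = 16000/726000000 = 2.20386e-05 s.
t_prop = 1400/2.3e+08 = 6.08696e-06 s; RTT = 1.21739e-05 s.
Cycle = t_tx + RTT = 3.42125e-05 s.
Utilization = t_tx / cycle = 2.20386e-05/3.42125e-05 = 64.42 %.

64.42 %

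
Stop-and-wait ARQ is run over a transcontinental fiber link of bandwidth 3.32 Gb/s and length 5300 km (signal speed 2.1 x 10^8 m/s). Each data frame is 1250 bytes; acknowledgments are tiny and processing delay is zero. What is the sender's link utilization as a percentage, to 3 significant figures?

t_tx = L/R = 10000/3320000000 = 3.01205e-06 s.
t_prop = 5300000/210000000 = 0.0252381 s; RTT = 0.0504762 s.
Cycle = t_tx + RTT = 0.0504792 s.
Utilization = t_tx / cycle = 3.01205e-06/0.0504792 = 0.00597 %.

0.00597 %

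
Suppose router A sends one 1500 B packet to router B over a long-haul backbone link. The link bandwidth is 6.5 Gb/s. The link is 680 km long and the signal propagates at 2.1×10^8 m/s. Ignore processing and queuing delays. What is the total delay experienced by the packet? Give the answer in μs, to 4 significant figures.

3240 μs

L = 1500 × 8 = 12000 bits.
Transmission delay = L/R = 12000 / 6500000000 = 1.84615 μs.
Propagation delay = d/s = 680000 m / 210000000 m/s = 3238.1 μs.
Total = 3240 μs.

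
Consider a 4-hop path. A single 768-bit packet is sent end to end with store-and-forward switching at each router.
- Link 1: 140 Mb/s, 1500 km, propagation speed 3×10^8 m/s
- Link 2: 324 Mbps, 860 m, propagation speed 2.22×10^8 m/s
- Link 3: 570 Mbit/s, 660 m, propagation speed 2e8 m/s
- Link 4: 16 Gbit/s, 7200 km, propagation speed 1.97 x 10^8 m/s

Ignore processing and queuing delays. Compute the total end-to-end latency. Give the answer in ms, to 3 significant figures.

41.6 ms

Transmission delays (L/R per hop): 0.00548571, 0.00237037, 0.00134737, 4.8e-05 ms; sum = 0.00925145 ms.
Propagation delays (d/s per hop): 5, 0.00387387, 0.0033, 36.5482 ms; sum = 41.5554 ms.
End-to-end = 41.6 ms.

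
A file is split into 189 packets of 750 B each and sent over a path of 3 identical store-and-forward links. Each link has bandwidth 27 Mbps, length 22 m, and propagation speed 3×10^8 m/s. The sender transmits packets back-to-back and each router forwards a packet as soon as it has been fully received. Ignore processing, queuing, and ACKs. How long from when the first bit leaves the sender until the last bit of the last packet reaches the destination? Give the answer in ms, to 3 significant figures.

Per-hop transmission t_tx = L/R = 6000/27000000 = 0.222222 ms.
Per-hop propagation t_prop = 22/300000000 = 7.33333e-05 ms.
Pipeline fill: first packet needs 3·t_tx to clear all hops; remaining 188 packets each add one t_tx.
Total = (3+189-1)·t_tx + 3·t_prop = 191·0.222222 + 3·7.33333e-05 = 42.4 ms.

42.4 ms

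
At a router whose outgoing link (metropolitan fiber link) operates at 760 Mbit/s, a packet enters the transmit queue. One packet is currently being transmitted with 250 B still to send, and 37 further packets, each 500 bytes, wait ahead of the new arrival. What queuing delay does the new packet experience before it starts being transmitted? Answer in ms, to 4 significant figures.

0.1974 ms

Each queued packet: L/R = 4000/760000000 = 0.00526316 ms.
37 queued → 0.194737 ms.
Plus remaining 2000 bits of current packet: 0.00263158 ms.
Queuing delay = 0.1974 ms.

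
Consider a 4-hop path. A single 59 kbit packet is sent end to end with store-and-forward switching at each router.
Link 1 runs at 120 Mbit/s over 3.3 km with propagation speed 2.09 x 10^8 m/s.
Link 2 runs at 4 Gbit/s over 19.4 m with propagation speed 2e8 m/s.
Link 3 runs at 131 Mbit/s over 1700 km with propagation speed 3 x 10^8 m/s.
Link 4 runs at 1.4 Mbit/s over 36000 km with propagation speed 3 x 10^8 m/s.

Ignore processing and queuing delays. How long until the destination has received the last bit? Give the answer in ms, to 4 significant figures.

L = 59000 bits.
Transmission delays (L/R per hop): 0.491667, 0.01475, 0.450382, 42.1429 ms; sum = 43.0997 ms.
Propagation delays (d/s per hop): 0.0157895, 9.7e-05, 5.66667, 120 ms; sum = 125.683 ms.
End-to-end = 168.8 ms.

168.8 ms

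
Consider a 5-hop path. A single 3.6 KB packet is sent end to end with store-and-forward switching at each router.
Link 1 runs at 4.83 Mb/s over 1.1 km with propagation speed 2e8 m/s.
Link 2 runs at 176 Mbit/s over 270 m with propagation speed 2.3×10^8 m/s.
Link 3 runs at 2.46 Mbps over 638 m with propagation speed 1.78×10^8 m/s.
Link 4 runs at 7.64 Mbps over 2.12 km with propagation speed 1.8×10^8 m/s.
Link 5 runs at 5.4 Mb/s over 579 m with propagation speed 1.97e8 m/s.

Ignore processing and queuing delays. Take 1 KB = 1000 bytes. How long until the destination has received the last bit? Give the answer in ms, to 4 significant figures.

26.96 ms

L = 28800 bits.
Transmission delays (L/R per hop): 5.96273, 0.163636, 11.7073, 3.76963, 5.33333 ms; sum = 26.9367 ms.
Propagation delays (d/s per hop): 0.0055, 0.00117391, 0.00358427, 0.0117778, 0.00293909 ms; sum = 0.024975 ms.
End-to-end = 26.96 ms.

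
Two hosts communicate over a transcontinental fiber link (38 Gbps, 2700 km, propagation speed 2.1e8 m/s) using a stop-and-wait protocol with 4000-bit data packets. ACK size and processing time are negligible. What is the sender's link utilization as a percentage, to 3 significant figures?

0.000409 %

t_tx = L/R = 4000/38000000000 = 1.05263e-07 s.
t_prop = 2700000/210000000 = 0.0128571 s; RTT = 0.0257143 s.
Cycle = t_tx + RTT = 0.0257144 s.
Utilization = t_tx / cycle = 1.05263e-07/0.0257144 = 0.000409 %.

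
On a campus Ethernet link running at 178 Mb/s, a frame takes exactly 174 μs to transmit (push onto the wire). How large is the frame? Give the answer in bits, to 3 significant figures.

L = R × t_tx = 178000000 b/s × 0.000174 s = 30972 bits.

31000 bits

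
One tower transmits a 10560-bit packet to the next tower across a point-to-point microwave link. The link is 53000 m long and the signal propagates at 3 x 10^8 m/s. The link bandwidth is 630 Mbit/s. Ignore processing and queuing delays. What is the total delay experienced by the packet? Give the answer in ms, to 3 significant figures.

Transmission delay = L/R = 10560 / 630000000 = 0.0167619 ms.
Propagation delay = d/s = 53000 m / 300000000 m/s = 0.176667 ms.
Total = 0.193 ms.

0.193 ms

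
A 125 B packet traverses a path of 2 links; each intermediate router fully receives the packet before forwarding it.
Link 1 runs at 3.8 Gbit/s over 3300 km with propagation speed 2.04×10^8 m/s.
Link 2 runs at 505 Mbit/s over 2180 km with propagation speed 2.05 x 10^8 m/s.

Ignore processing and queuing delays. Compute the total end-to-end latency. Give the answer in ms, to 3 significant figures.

26.8 ms

L = 125 × 8 = 1000 bits.
Transmission delays (L/R per hop): 0.000263158, 0.0019802 ms; sum = 0.00224336 ms.
Propagation delays (d/s per hop): 16.1765, 10.6341 ms; sum = 26.8106 ms.
End-to-end = 26.8 ms.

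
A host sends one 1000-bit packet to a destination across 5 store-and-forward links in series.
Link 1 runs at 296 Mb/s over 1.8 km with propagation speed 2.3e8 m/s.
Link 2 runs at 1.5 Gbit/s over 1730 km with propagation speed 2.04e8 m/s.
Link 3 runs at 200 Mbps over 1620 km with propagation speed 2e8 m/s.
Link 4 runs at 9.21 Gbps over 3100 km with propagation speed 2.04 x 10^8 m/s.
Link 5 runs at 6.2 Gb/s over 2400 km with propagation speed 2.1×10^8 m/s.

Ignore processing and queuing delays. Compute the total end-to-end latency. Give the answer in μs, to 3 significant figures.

43200 μs

Transmission delays (L/R per hop): 3.37838, 0.666667, 5, 0.108578, 0.16129 μs; sum = 9.31491 μs.
Propagation delays (d/s per hop): 7.82609, 8480.39, 8100, 15196.1, 11428.6 μs; sum = 43212.9 μs.
End-to-end = 43200 μs.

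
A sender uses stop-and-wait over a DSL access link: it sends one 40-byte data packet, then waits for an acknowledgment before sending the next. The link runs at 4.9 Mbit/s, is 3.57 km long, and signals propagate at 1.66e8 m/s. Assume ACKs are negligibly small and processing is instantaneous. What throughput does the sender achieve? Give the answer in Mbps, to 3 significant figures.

t_tx = L/R = 320/4900000 = 6.53061e-05 s.
t_prop = 3570/166000000 = 2.1506e-05 s; RTT = 4.3012e-05 s.
Cycle = t_tx + RTT = 0.000108318 s.
Throughput = L / cycle = 320 / 0.000108318 = 2.95 Mbps.

2.95 Mbps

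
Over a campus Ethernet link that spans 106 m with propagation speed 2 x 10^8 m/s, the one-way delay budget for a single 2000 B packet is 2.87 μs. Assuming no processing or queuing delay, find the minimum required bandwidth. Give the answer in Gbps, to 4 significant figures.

6.838 Gbps

L = 16000 bits.
Propagation delay = 106 / 200000000 = 0.53 μs.
Transmission budget = 2.87 − 0.53 = 2.34 μs.
R ≥ L / t_tx = 16000 bits / 2.34e-06 s = 6.838 Gbps.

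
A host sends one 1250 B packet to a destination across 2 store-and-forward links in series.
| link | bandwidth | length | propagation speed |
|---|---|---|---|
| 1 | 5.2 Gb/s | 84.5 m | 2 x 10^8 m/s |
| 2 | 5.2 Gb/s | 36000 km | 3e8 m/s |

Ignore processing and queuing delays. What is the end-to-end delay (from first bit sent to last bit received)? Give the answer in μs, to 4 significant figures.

L = 1250 × 8 = 10000 bits.
Transmission delay per hop = L/R = 10000/5200000000 = 1.92308 μs; 2 hops → 3.84615 μs.
Propagation delays (d/s per hop): 0.4225, 120000 μs; sum = 120000 μs.
End-to-end = 120000 μs.

120000 μs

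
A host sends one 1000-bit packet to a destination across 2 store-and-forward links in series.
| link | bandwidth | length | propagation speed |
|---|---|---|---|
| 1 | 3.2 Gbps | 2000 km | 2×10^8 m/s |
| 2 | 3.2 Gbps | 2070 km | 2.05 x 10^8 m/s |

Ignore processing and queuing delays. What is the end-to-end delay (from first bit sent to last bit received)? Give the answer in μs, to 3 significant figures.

20100 μs

Transmission delay per hop = L/R = 1000/3200000000 = 0.3125 μs; 2 hops → 0.625 μs.
Propagation delays (d/s per hop): 10000, 10097.6 μs; sum = 20097.6 μs.
End-to-end = 20100 μs.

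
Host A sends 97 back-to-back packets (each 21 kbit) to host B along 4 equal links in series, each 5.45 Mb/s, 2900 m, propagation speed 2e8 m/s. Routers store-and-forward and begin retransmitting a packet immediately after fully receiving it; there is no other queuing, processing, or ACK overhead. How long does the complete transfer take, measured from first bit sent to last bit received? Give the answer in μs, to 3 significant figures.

Per-hop transmission t_tx = L/R = 21000/5450000 = 3853.21 μs.
Per-hop propagation t_prop = 2900/200000000 = 14.5 μs.
Pipeline fill: first packet needs 4·t_tx to clear all hops; remaining 96 packets each add one t_tx.
Total = (4+97-1)·t_tx + 4·t_prop = 100·3853.21 + 4·14.5 = 385000 μs.

385000 μs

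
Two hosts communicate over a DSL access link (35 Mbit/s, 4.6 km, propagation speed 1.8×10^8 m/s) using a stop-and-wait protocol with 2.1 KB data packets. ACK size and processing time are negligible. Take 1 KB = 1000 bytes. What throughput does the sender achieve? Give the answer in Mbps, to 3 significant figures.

31.6 Mbps

t_tx = L/R = 16800/35000000 = 0.00048 s.
t_prop = 4600/180000000 = 2.55556e-05 s; RTT = 5.11111e-05 s.
Cycle = t_tx + RTT = 0.000531111 s.
Throughput = L / cycle = 16800 / 0.000531111 = 31.6 Mbps.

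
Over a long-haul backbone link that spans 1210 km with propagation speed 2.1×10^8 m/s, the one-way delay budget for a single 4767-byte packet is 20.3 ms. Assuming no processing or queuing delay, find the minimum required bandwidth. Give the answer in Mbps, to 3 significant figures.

2.62 Mbps

L = 38136 bits.
Propagation delay = 1210000 / 210000000 = 5.7619 ms.
Transmission budget = 20.3 − 5.7619 = 14.5381 ms.
R ≥ L / t_tx = 38136 bits / 0.0145381 s = 2.62 Mbps.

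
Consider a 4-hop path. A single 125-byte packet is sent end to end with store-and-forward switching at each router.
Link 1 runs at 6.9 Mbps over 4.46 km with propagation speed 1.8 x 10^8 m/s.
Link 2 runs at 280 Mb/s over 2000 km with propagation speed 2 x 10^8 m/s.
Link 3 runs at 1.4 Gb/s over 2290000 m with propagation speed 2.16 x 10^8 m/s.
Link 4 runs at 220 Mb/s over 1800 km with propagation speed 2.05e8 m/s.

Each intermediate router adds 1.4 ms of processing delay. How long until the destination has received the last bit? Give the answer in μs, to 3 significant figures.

L = 125 × 8 = 1000 bits.
Transmission delays (L/R per hop): 144.928, 3.57143, 0.714286, 4.54545 μs; sum = 153.759 μs.
Propagation delays (d/s per hop): 24.7778, 10000, 10601.9, 8780.49 μs; sum = 29407.1 μs.
Processing at 3 router(s): 3 × 1.4 ms = 4200 μs.
End-to-end = 33800 μs.

33800 μs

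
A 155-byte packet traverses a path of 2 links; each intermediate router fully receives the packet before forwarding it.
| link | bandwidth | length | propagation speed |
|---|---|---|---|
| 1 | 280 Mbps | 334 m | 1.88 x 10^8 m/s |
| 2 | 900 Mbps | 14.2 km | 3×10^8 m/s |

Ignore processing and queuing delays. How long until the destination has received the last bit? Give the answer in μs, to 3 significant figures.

L = 155 × 8 = 1240 bits.
Transmission delays (L/R per hop): 4.42857, 1.37778 μs; sum = 5.80635 μs.
Propagation delays (d/s per hop): 1.7766, 47.3333 μs; sum = 49.1099 μs.
End-to-end = 54.9 μs.

54.9 μs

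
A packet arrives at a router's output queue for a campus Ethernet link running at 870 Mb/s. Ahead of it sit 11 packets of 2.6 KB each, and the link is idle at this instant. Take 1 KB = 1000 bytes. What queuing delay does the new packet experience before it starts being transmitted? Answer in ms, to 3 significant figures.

Each queued packet: L/R = 20800/870000000 = 0.023908 ms.
11 queued → 0.262989 ms.
Queuing delay = 0.263 ms.

0.263 ms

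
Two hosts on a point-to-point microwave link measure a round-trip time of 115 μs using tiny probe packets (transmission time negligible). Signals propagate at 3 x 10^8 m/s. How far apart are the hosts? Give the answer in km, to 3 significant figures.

17.3 km

One-way propagation = RTT/2 = 57.5 μs.
d = s × t = 300000000 × 5.75e-05 = 17.3 km.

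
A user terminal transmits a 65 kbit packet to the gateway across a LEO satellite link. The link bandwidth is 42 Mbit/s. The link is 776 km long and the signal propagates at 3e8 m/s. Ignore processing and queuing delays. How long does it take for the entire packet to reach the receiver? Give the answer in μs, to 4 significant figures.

L = 65000 bits.
Transmission delay = L/R = 65000 / 42000000 = 1547.62 μs.
Propagation delay = d/s = 776000 m / 300000000 m/s = 2586.67 μs.
Total = 4134 μs.

4134 μs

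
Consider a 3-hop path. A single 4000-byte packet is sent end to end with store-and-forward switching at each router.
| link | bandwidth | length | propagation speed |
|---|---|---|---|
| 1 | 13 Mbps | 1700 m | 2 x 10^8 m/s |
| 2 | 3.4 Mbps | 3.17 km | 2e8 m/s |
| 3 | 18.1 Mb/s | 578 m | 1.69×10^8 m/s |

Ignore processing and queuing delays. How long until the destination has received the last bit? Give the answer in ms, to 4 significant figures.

L = 4000 × 8 = 32000 bits.
Transmission delays (L/R per hop): 2.46154, 9.41176, 1.76796 ms; sum = 13.6413 ms.
Propagation delays (d/s per hop): 0.0085, 0.01585, 0.00342012 ms; sum = 0.0277701 ms.
End-to-end = 13.67 ms.

13.67 ms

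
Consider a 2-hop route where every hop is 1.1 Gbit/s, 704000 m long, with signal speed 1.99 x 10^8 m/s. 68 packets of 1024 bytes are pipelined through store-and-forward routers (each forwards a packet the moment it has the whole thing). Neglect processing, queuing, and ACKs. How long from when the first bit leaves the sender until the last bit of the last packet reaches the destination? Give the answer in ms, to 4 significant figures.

Per-hop transmission t_tx = L/R = 8192/1100000000 = 0.00744727 ms.
Per-hop propagation t_prop = 704000/199000000 = 3.53769 ms.
Pipeline fill: first packet needs 2·t_tx to clear all hops; remaining 67 packets each add one t_tx.
Total = (2+68-1)·t_tx + 2·t_prop = 69·0.00744727 + 2·3.53769 = 7.589 ms.

7.589 ms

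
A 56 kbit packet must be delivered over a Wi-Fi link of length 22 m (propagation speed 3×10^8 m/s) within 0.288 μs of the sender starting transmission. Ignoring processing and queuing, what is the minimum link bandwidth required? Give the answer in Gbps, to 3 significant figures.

261 Gbps

Propagation delay = 22 / 300000000 = 0.0733333 μs.
Transmission budget = 0.288 − 0.0733333 = 0.214667 μs.
R ≥ L / t_tx = 56000 bits / 2.14667e-07 s = 261 Gbps.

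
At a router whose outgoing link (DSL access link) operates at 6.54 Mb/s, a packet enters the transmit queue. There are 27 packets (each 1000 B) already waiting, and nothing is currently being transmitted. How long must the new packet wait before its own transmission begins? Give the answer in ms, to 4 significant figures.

33.03 ms

Each queued packet: L/R = 8000/6540000 = 1.22324 ms.
27 queued → 33.0275 ms.
Queuing delay = 33.03 ms.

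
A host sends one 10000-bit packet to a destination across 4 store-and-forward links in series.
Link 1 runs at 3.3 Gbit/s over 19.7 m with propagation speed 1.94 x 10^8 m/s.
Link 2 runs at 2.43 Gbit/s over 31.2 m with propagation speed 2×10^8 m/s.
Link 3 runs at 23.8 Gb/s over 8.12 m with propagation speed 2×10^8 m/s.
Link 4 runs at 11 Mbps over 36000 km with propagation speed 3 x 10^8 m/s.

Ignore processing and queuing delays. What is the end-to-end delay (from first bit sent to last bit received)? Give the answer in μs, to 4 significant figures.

Transmission delays (L/R per hop): 3.0303, 4.11523, 0.420168, 909.091 μs; sum = 916.657 μs.
Propagation delays (d/s per hop): 0.101546, 0.156, 0.0406, 120000 μs; sum = 120000 μs.
End-to-end = 120900 μs.

120900 μs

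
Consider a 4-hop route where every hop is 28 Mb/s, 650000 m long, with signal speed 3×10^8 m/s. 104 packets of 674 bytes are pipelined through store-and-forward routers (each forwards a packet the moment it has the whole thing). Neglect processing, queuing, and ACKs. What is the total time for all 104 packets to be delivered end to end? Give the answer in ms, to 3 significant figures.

29.3 ms

Per-hop transmission t_tx = L/R = 5392/28000000 = 0.192571 ms.
Per-hop propagation t_prop = 650000/300000000 = 2.16667 ms.
Pipeline fill: first packet needs 4·t_tx to clear all hops; remaining 103 packets each add one t_tx.
Total = (4+104-1)·t_tx + 4·t_prop = 107·0.192571 + 4·2.16667 = 29.3 ms.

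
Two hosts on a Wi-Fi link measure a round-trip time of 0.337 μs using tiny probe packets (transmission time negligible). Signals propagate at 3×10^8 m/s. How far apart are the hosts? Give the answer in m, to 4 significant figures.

50.55 m

One-way propagation = RTT/2 = 0.1685 μs.
d = s × t = 300000000 × 1.685e-07 = 50.55 m.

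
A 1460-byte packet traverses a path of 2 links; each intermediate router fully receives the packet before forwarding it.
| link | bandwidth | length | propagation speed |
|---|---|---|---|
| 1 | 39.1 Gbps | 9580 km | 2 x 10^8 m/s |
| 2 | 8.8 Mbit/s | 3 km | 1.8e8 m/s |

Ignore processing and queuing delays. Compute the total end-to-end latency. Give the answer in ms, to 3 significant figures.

49.2 ms

L = 1460 × 8 = 11680 bits.
Transmission delays (L/R per hop): 0.000298721, 1.32727 ms; sum = 1.32757 ms.
Propagation delays (d/s per hop): 47.9, 0.0166667 ms; sum = 47.9167 ms.
End-to-end = 49.2 ms.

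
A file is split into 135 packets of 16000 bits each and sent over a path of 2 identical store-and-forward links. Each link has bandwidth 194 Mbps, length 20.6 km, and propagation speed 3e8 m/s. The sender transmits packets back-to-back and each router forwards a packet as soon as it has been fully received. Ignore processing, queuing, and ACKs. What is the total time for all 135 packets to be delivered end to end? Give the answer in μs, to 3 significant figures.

Per-hop transmission t_tx = L/R = 16000/194000000 = 82.4742 μs.
Per-hop propagation t_prop = 20600/300000000 = 68.6667 μs.
Pipeline fill: first packet needs 2·t_tx to clear all hops; remaining 134 packets each add one t_tx.
Total = (2+135-1)·t_tx + 2·t_prop = 136·82.4742 + 2·68.6667 = 11400 μs.

11400 μs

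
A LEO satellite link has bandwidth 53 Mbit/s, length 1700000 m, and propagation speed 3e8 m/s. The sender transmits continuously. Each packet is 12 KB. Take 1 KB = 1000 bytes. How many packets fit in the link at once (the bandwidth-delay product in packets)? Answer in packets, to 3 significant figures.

Propagation delay = 1700000 / 300000000 = 0.00566667 s.
BDP = R × t_prop = 53000000 × 0.00566667 = 300333 bits.
In packets of 96000 bits: 3.13 packets.

3.13 packets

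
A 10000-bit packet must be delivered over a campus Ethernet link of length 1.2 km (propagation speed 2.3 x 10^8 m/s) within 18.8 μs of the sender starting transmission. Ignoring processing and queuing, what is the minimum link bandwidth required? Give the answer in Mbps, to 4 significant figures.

Propagation delay = 1200 / 2.3e+08 = 5.21739 μs.
Transmission budget = 18.8 − 5.21739 = 13.5826 μs.
R ≥ L / t_tx = 10000 bits / 1.35826e-05 s = 736.2 Mbps.

736.2 Mbps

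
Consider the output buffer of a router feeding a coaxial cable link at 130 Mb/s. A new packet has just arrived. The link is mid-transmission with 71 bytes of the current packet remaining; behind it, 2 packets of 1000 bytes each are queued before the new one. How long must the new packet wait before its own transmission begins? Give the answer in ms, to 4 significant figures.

Each queued packet: L/R = 8000/130000000 = 0.0615385 ms.
2 queued → 0.123077 ms.
Plus remaining 568 bits of current packet: 0.00436923 ms.
Queuing delay = 0.1274 ms.

0.1274 ms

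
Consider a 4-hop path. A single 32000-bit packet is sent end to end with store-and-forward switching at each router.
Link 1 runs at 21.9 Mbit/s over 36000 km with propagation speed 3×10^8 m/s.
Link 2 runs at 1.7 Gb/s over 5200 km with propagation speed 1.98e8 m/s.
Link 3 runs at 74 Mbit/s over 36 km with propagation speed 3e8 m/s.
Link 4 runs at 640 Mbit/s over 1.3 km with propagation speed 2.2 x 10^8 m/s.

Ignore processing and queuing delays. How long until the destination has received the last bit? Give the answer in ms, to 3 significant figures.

148 ms

Transmission delays (L/R per hop): 1.46119, 0.0188235, 0.432432, 0.05 ms; sum = 1.96244 ms.
Propagation delays (d/s per hop): 120, 26.2626, 0.12, 0.00590909 ms; sum = 146.389 ms.
End-to-end = 148 ms.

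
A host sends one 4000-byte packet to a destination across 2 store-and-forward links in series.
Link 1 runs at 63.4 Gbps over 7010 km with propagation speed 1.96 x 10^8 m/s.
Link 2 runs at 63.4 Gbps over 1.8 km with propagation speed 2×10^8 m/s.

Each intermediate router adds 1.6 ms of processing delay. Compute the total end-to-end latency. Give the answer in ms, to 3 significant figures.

L = 4000 × 8 = 32000 bits.
Transmission delay per hop = L/R = 32000/63400000000 = 0.000504732 ms; 2 hops → 0.00100946 ms.
Propagation delays (d/s per hop): 35.7653, 0.009 ms; sum = 35.7743 ms.
Processing at 1 router(s): 1 × 1.6 ms = 1.6 ms.
End-to-end = 37.4 ms.

37.4 ms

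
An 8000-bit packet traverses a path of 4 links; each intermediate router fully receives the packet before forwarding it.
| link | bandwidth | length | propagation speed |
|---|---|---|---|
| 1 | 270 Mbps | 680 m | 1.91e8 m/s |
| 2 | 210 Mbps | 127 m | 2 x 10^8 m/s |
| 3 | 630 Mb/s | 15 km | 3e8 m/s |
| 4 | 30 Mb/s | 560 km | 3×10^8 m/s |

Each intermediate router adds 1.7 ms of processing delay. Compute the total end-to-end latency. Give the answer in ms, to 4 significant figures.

7.368 ms

Transmission delays (L/R per hop): 0.0296296, 0.0380952, 0.0126984, 0.266667 ms; sum = 0.34709 ms.
Propagation delays (d/s per hop): 0.00356021, 0.000635, 0.05, 1.86667 ms; sum = 1.92086 ms.
Processing at 3 router(s): 3 × 1.7 ms = 5.1 ms.
End-to-end = 7.368 ms.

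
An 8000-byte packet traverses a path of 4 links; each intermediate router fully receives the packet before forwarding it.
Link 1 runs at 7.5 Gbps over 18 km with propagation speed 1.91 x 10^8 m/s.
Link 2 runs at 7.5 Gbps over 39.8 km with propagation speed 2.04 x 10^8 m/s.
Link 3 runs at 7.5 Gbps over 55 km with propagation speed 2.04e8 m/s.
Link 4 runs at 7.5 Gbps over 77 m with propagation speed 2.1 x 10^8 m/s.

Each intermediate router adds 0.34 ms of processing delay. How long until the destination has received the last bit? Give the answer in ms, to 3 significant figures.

1.61 ms

L = 8000 × 8 = 64000 bits.
Transmission delay per hop = L/R = 64000/7500000000 = 0.00853333 ms; 4 hops → 0.0341333 ms.
Propagation delays (d/s per hop): 0.0942408, 0.195098, 0.269608, 0.000366667 ms; sum = 0.559313 ms.
Processing at 3 router(s): 3 × 0.34 ms = 1.02 ms.
End-to-end = 1.61 ms.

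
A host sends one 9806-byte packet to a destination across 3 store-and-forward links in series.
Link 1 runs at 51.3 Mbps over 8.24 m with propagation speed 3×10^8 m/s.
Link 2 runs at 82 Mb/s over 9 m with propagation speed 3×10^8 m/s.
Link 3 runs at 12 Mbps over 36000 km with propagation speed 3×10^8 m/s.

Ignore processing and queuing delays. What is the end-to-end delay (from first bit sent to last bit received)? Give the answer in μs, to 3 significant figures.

L = 9806 × 8 = 78448 bits.
Transmission delays (L/R per hop): 1529.2, 956.683, 6537.33 μs; sum = 9023.22 μs.
Propagation delays (d/s per hop): 0.0274667, 0.03, 120000 μs; sum = 120000 μs.
End-to-end = 129000 μs.

129000 μs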